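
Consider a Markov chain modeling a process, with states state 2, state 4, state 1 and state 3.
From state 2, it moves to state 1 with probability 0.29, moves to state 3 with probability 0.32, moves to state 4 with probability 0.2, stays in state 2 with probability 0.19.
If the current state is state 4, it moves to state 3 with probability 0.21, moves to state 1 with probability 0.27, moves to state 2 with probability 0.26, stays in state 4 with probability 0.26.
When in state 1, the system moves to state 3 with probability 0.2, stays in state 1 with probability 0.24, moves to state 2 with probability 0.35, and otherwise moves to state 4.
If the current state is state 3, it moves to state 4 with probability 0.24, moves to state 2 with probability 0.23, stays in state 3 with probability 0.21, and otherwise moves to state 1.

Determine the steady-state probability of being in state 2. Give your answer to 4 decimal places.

0.2598

Let the stationary distribution be π with π = πP and π_1 + π_2 + π_3 + π_4 = 1.
π_1 = 0.19·π_1 + 0.26·π_2 + 0.35·π_3 + 0.23·π_4
π_2 = 0.2·π_1 + 0.26·π_2 + 0.21·π_3 + 0.24·π_4
π_3 = 0.29·π_1 + 0.27·π_2 + 0.24·π_3 + 0.32·π_4
Solving with the normalization constraint gives π = (0.2598, 0.2258, 0.2786, 0.2358).
So the stationary probability of state 2 is 0.2598.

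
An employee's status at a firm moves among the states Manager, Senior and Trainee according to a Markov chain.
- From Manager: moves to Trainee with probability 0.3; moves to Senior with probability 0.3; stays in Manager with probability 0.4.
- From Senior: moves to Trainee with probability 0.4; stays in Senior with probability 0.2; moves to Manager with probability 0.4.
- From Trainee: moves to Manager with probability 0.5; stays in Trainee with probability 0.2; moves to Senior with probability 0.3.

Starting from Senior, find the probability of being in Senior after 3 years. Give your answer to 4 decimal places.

0.2720

Propagate the distribution vector 3 years from Senior.
After 0 years: (0.0000, 1.0000, 0.0000)
After 1 year: (0.4000, 0.2000, 0.4000)
After 2 years: (0.4400, 0.2800, 0.2800)
After 3 years: (0.4280, 0.2720, 0.3000)
P(in Senior after 3 years) = 0.2720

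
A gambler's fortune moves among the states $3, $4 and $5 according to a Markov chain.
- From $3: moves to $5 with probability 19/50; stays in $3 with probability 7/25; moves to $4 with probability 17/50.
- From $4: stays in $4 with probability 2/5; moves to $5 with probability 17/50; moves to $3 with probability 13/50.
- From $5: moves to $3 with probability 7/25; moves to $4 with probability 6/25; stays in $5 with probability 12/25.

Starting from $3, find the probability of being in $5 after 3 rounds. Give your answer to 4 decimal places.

Propagate the distribution vector 3 rounds from $3.
After 0 rounds: (1.0000, 0.0000, 0.0000)
After 1 round: (0.2800, 0.3400, 0.3800)
After 2 rounds: (0.2732, 0.3224, 0.4044)
After 3 rounds: (0.2736, 0.3189, 0.4075)
P(in $5 after 3 rounds) = 0.4075

0.4075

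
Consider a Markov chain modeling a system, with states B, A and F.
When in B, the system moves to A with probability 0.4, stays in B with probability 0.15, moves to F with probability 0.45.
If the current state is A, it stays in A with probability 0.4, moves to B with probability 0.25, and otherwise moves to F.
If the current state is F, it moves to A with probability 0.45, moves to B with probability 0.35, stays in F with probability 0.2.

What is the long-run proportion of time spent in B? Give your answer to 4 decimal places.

0.2570

Let the stationary distribution be π with π = πP and π_1 + π_2 + π_3 = 1.
π_1 = 0.15·π_1 + 0.25·π_2 + 0.35·π_3
π_2 = 0.4·π_1 + 0.4·π_2 + 0.45·π_3
Solving with the normalization constraint gives π = (0.2570, 0.4163, 0.3267).
So the stationary probability of B is 0.2570.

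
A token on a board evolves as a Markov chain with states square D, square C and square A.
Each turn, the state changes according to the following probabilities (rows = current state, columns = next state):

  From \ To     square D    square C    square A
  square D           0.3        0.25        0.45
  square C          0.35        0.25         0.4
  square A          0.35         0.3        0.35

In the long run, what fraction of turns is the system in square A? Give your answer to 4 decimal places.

Let the stationary distribution be π with π = πP and π_1 + π_2 + π_3 = 1.
π_1 = 0.3·π_1 + 0.35·π_2 + 0.35·π_3
π_2 = 0.25·π_1 + 0.25·π_2 + 0.3·π_3
Solving with the normalization constraint gives π = (0.3333, 0.2698, 0.3968).
So the stationary probability of square A is 0.3968.

0.3968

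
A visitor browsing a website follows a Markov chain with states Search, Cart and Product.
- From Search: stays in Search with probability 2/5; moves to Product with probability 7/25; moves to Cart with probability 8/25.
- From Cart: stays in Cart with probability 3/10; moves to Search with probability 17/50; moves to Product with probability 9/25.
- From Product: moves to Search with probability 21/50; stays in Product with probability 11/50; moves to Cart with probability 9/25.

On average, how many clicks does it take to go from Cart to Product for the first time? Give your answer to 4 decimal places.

3.0206

Let t(s) be the expected number of clicks to first reach Product from state s, with t(Product) = 0. Conditioning on the first click:
t(Search) = 1 + 0.4·t(Search) + 0.32·t(Cart)
t(Cart) = 1 + 0.34·t(Search) + 0.3·t(Cart)
Solving: t(Search) = 3.2776, t(Cart) = 3.0206.
Expected clicks from Cart to Product: 3.0206.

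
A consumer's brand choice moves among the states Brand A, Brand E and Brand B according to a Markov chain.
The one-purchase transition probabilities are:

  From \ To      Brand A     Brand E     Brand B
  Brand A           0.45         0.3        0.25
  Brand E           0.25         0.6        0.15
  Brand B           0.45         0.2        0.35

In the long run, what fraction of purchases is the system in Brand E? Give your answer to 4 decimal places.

Let the stationary distribution be π with π = πP and π_1 + π_2 + π_3 = 1.
π_1 = 0.45·π_1 + 0.25·π_2 + 0.45·π_3
π_2 = 0.3·π_1 + 0.6·π_2 + 0.2·π_3
Solving with the normalization constraint gives π = (0.3710, 0.3952, 0.2339).
So the stationary probability of Brand E is 0.3952.

0.3952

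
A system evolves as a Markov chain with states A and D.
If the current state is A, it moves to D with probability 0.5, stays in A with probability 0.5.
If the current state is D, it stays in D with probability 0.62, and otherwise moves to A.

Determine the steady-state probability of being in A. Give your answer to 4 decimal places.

0.4318

Let the stationary distribution be π with π = πP and π_1 + π_2 = 1.
π_1 = 0.5·π_1 + 0.38·π_2
Solving with the normalization constraint gives π = (0.4318, 0.5682).
So the stationary probability of A is 0.4318.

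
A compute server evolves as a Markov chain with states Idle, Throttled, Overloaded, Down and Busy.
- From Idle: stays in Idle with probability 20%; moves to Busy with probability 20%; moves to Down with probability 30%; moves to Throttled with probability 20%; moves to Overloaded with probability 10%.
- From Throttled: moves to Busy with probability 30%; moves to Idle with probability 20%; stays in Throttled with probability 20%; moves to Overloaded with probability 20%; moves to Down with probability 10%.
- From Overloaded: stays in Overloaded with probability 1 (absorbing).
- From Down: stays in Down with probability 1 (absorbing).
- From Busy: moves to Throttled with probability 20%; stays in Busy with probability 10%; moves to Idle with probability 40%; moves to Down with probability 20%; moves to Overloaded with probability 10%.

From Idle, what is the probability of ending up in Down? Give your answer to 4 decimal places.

Let h(s) be the probability of absorption at Down starting from transient state s. Then h(Down) = 1 and h(Overloaded) = 0. By first-step analysis:
h(Idle) = 0.2·h(Idle) + 0.2·h(Throttled) + 0.1·0 + 0.3·1 + 0.2·h(Busy)
h(Throttled) = 0.2·h(Idle) + 0.2·h(Throttled) + 0.2·0 + 0.1·1 + 0.3·h(Busy)
h(Busy) = 0.4·h(Idle) + 0.2·h(Throttled) + 0.1·0 + 0.2·1 + 0.1·h(Busy)
Solving: h(Idle) = 0.6667, h(Throttled) = 0.5303, h(Busy) = 0.6364.
Starting from Idle, the probability is 0.6667.

0.6667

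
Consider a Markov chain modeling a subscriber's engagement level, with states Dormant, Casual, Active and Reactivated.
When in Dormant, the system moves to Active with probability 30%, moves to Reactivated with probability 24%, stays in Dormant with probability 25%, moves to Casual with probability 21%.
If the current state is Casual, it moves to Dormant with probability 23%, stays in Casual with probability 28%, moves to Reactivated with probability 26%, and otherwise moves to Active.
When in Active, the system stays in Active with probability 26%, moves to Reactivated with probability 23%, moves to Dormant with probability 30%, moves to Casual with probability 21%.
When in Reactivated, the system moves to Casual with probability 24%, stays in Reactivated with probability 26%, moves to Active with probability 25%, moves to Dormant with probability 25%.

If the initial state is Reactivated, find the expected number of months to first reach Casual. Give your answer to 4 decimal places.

Let t(s) be the expected number of months to first reach Casual from state s, with t(Casual) = 0. Conditioning on the first month:
t(Dormant) = 1 + 0.25·t(Dormant) + 0.3·t(Active) + 0.24·t(Reactivated)
t(Active) = 1 + 0.3·t(Dormant) + 0.26·t(Active) + 0.23·t(Reactivated)
t(Reactivated) = 1 + 0.25·t(Dormant) + 0.25·t(Active) + 0.26·t(Reactivated)
Solving: t(Dormant) = 4.6027, t(Active) = 4.6041, t(Reactivated) = 4.4618.
Expected months from Reactivated to Casual: 4.4618.

4.4618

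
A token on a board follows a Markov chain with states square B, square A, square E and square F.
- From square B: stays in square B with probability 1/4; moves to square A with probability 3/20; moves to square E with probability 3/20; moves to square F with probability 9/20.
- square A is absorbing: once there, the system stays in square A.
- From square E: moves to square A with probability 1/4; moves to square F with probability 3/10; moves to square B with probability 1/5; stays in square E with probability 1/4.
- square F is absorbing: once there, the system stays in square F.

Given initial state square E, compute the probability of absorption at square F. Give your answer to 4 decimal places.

0.5915

Let h(s) be the probability of absorption at square F starting from transient state s. Then h(square F) = 1 and h(square A) = 0. By first-step analysis:
h(square B) = 0.25·h(square B) + 0.15·0 + 0.15·h(square E) + 0.45·1
h(square E) = 0.2·h(square B) + 0.25·0 + 0.25·h(square E) + 0.3·1
Solving: h(square B) = 0.7183, h(square E) = 0.5915.
Starting from square E, the probability is 0.5915.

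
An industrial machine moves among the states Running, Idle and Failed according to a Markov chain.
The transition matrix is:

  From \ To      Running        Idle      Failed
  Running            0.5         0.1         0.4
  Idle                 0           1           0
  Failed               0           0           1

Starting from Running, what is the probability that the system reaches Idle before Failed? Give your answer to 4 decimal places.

Let h(s) be the probability of absorption at Idle starting from transient state s. Then h(Idle) = 1 and h(Failed) = 0. By first-step analysis:
h(Running) = 0.5·h(Running) + 0.1·1 + 0.4·0
Solving: h(Running) = 0.2000.
Starting from Running, the probability is 0.2000.

0.2000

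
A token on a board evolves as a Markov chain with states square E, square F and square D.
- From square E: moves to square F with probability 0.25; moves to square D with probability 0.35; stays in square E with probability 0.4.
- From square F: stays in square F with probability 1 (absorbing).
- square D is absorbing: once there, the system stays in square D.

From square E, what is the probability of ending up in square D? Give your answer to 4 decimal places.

Let h(s) be the probability of absorption at square D starting from transient state s. Then h(square D) = 1 and h(square F) = 0. By first-step analysis:
h(square E) = 0.4·h(square E) + 0.25·0 + 0.35·1
Solving: h(square E) = 0.5833.
Starting from square E, the probability is 0.5833.

0.5833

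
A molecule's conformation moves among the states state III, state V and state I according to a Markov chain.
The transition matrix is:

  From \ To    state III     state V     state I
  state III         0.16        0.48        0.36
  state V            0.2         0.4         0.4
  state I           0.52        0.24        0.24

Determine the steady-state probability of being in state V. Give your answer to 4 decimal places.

0.3701

Let the stationary distribution be π with π = πP and π_1 + π_2 + π_3 = 1.
π_1 = 0.16·π_1 + 0.2·π_2 + 0.52·π_3
π_2 = 0.48·π_1 + 0.4·π_2 + 0.24·π_3
Solving with the normalization constraint gives π = (0.2953, 0.3701, 0.3346).
So the stationary probability of state V is 0.3701.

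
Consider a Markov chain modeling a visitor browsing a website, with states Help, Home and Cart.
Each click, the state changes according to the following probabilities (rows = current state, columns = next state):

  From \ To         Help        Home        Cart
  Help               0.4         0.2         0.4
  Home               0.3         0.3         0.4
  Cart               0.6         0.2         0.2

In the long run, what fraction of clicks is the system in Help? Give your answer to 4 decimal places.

Let the stationary distribution be π with π = πP and π_1 + π_2 + π_3 = 1.
π_1 = 0.4·π_1 + 0.3·π_2 + 0.6·π_3
π_2 = 0.2·π_1 + 0.3·π_2 + 0.2·π_3
Solving with the normalization constraint gives π = (0.4444, 0.2222, 0.3333).
So the stationary probability of Help is 0.4444.

0.4444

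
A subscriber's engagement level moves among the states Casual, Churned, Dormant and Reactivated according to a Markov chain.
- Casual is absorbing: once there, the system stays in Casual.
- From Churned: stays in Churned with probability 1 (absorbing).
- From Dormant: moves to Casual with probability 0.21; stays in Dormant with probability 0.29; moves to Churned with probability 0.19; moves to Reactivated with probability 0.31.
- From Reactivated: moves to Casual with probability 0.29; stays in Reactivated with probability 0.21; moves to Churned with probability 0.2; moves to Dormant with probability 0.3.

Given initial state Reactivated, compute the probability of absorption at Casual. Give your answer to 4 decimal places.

Let h(s) be the probability of absorption at Casual starting from transient state s. Then h(Casual) = 1 and h(Churned) = 0. By first-step analysis:
h(Dormant) = 0.21·1 + 0.19·0 + 0.29·h(Dormant) + 0.31·h(Reactivated)
h(Reactivated) = 0.29·1 + 0.2·0 + 0.3·h(Dormant) + 0.21·h(Reactivated)
Solving: h(Dormant) = 0.5467, h(Reactivated) = 0.5747.
Starting from Reactivated, the probability is 0.5747.

0.5747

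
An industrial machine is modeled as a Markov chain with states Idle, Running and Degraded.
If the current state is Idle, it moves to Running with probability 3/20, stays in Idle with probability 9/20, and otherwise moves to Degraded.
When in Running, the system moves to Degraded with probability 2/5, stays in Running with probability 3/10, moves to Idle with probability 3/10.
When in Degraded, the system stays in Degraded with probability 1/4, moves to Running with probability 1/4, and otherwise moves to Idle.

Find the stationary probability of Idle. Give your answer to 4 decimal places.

0.4348

Let the stationary distribution be π with π = πP and π_1 + π_2 + π_3 = 1.
π_1 = 0.45·π_1 + 0.3·π_2 + 0.5·π_3
π_2 = 0.15·π_1 + 0.3·π_2 + 0.25·π_3
Solving with the normalization constraint gives π = (0.4348, 0.2174, 0.3478).
So the stationary probability of Idle is 0.4348.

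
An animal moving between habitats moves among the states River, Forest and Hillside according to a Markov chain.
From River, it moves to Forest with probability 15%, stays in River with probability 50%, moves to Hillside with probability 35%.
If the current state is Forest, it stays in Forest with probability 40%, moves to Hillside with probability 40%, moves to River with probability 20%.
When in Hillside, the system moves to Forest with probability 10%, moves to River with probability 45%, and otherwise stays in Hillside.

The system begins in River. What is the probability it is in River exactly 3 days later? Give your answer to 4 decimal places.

0.4294

Propagate the distribution vector 3 days from River.
After 0 days: (1.0000, 0.0000, 0.0000)
After 1 day: (0.5000, 0.1500, 0.3500)
After 2 days: (0.4375, 0.1700, 0.3925)
After 3 days: (0.4294, 0.1729, 0.3978)
P(in River after 3 days) = 0.4294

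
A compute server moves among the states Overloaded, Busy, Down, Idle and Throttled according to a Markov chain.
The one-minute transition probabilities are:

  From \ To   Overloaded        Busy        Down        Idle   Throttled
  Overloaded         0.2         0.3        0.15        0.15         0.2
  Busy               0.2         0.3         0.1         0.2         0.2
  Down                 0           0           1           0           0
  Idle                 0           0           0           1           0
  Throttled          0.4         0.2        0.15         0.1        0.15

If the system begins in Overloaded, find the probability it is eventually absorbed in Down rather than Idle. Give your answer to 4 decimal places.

0.4680

Let h(s) be the probability of absorption at Down starting from transient state s. Then h(Down) = 1 and h(Idle) = 0. By first-step analysis:
h(Overloaded) = 0.2·h(Overloaded) + 0.3·h(Busy) + 0.15·1 + 0.15·0 + 0.2·h(Throttled)
h(Busy) = 0.2·h(Overloaded) + 0.3·h(Busy) + 0.1·1 + 0.2·0 + 0.2·h(Throttled)
h(Throttled) = 0.4·h(Overloaded) + 0.2·h(Busy) + 0.15·1 + 0.1·0 + 0.15·h(Throttled)
Solving: h(Overloaded) = 0.4680, h(Busy) = 0.4180, h(Throttled) = 0.4951.
Starting from Overloaded, the probability is 0.4680.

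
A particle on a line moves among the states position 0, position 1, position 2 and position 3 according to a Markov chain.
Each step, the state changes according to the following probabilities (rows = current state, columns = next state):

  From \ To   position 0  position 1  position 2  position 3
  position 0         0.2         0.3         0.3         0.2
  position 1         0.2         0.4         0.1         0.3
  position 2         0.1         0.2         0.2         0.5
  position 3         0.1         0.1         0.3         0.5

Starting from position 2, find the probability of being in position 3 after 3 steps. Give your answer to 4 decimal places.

Propagate the distribution vector 3 steps from position 2.
After 0 steps: (0.0000, 0.0000, 1.0000, 0.0000)
After 1 step: (0.1000, 0.2000, 0.2000, 0.5000)
After 2 steps: (0.1300, 0.2000, 0.2400, 0.4300)
After 3 steps: (0.1330, 0.2100, 0.2360, 0.4210)
P(in position 3 after 3 steps) = 0.4210

0.4210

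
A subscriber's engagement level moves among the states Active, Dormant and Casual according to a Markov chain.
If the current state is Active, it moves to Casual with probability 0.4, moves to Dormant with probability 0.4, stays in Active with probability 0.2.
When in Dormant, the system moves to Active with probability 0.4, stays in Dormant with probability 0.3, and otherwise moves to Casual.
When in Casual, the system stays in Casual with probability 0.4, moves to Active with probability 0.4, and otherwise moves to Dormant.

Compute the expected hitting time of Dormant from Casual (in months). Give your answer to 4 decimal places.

3.7500

Let t(s) be the expected number of months to first reach Dormant from state s, with t(Dormant) = 0. Conditioning on the first month:
t(Active) = 1 + 0.2·t(Active) + 0.4·t(Casual)
t(Casual) = 1 + 0.4·t(Active) + 0.4·t(Casual)
Solving: t(Active) = 3.1250, t(Casual) = 3.7500.
Expected months from Casual to Dormant: 3.7500.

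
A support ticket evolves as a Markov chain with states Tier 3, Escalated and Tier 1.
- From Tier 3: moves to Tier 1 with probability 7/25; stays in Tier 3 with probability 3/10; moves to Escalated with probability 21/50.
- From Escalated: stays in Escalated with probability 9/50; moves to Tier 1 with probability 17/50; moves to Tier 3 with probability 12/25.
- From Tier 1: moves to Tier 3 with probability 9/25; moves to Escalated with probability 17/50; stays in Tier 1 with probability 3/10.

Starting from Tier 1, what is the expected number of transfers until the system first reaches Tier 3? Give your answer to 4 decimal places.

Let t(s) be the expected number of transfers to first reach Tier 3 from state s, with t(Tier 3) = 0. Conditioning on the first transfer:
t(Escalated) = 1 + 0.18·t(Escalated) + 0.34·t(Tier 1)
t(Tier 1) = 1 + 0.34·t(Escalated) + 0.3·t(Tier 1)
Solving: t(Escalated) = 2.2688, t(Tier 1) = 2.5305.
Expected transfers from Tier 1 to Tier 3: 2.5305.

2.5305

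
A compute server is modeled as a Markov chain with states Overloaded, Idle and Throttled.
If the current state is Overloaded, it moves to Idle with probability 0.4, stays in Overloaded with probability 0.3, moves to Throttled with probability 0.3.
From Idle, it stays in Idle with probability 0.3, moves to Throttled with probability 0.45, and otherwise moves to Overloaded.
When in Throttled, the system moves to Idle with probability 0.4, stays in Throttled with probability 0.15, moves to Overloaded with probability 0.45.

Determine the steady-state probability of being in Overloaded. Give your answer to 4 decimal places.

Let the stationary distribution be π with π = πP and π_1 + π_2 + π_3 = 1.
π_1 = 0.3·π_1 + 0.25·π_2 + 0.45·π_3
π_2 = 0.4·π_1 + 0.3·π_2 + 0.4·π_3
Solving with the normalization constraint gives π = (0.3281, 0.3636, 0.3083).
So the stationary probability of Overloaded is 0.3281.

0.3281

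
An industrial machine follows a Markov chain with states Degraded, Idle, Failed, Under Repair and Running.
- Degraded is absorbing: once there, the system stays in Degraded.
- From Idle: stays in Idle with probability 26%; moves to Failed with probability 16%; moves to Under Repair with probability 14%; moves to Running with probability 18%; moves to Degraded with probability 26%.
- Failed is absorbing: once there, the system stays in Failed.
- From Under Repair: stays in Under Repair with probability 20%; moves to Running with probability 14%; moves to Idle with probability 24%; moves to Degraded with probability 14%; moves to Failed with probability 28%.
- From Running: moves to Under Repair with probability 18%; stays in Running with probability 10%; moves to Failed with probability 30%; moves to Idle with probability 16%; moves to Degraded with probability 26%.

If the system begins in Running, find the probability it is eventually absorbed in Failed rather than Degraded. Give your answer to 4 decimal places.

0.5300

Let h(s) be the probability of absorption at Failed starting from transient state s. Then h(Failed) = 1 and h(Degraded) = 0. By first-step analysis:
h(Idle) = 0.26·0 + 0.26·h(Idle) + 0.16·1 + 0.14·h(Under Repair) + 0.18·h(Running)
h(Under Repair) = 0.14·0 + 0.24·h(Idle) + 0.28·1 + 0.2·h(Under Repair) + 0.14·h(Running)
h(Running) = 0.26·0 + 0.16·h(Idle) + 0.3·1 + 0.18·h(Under Repair) + 0.1·h(Running)
Solving: h(Idle) = 0.4547, h(Under Repair) = 0.5792, h(Running) = 0.5300.
Starting from Running, the probability is 0.5300.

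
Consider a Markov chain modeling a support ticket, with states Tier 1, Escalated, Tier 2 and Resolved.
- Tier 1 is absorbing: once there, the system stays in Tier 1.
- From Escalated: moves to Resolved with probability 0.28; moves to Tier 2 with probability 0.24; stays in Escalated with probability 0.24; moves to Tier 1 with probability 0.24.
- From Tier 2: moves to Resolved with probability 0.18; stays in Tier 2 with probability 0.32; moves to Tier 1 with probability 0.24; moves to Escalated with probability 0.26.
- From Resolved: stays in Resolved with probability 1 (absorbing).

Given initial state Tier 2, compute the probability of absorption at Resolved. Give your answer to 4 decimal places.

Let h(s) be the probability of absorption at Resolved starting from transient state s. Then h(Resolved) = 1 and h(Tier 1) = 0. By first-step analysis:
h(Escalated) = 0.24·0 + 0.24·h(Escalated) + 0.24·h(Tier 2) + 0.28·1
h(Tier 2) = 0.24·0 + 0.26·h(Escalated) + 0.32·h(Tier 2) + 0.18·1
Solving: h(Escalated) = 0.5141, h(Tier 2) = 0.4613.
Starting from Tier 2, the probability is 0.4613.

0.4613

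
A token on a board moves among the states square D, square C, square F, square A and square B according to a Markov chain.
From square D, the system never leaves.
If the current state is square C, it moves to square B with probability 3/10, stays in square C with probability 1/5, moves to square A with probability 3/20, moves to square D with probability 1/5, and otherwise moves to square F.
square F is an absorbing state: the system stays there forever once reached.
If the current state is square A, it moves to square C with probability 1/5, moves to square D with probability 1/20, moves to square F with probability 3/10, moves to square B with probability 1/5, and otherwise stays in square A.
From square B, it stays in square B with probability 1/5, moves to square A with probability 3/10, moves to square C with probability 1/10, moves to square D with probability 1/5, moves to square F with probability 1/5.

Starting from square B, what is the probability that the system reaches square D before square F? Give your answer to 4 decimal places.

Let h(s) be the probability of absorption at square D starting from transient state s. Then h(square D) = 1 and h(square F) = 0. By first-step analysis:
h(square C) = 0.2·1 + 0.2·h(square C) + 0.15·0 + 0.15·h(square A) + 0.3·h(square B)
h(square A) = 0.05·1 + 0.2·h(square C) + 0.3·0 + 0.25·h(square A) + 0.2·h(square B)
h(square B) = 0.2·1 + 0.1·h(square C) + 0.2·0 + 0.3·h(square A) + 0.2·h(square B)
Solving: h(square C) = 0.4650, h(square A) = 0.3032, h(square B) = 0.4218.
Starting from square B, the probability is 0.4218.

0.4218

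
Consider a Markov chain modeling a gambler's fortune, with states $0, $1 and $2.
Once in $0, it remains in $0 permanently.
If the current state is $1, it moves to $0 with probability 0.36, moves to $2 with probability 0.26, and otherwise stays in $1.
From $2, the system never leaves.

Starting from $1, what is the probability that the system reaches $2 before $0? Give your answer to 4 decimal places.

0.4194

Let h(s) be the probability of absorption at $2 starting from transient state s. Then h($2) = 1 and h($0) = 0. By first-step analysis:
h($1) = 0.36·0 + 0.38·h($1) + 0.26·1
Solving: h($1) = 0.4194.
Starting from $1, the probability is 0.4194.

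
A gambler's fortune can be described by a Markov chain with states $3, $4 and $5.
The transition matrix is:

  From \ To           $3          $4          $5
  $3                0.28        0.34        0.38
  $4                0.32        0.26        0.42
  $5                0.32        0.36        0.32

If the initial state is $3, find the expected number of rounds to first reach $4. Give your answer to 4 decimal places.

Let t(s) be the expected number of rounds to first reach $4 from state s, with t($4) = 0. Conditioning on the first round:
t($3) = 1 + 0.28·t($3) + 0.38·t($5)
t($5) = 1 + 0.32·t($3) + 0.32·t($5)
Solving: t($3) = 2.8804, t($5) = 2.8261.
Expected rounds from $3 to $4: 2.8804.

2.8804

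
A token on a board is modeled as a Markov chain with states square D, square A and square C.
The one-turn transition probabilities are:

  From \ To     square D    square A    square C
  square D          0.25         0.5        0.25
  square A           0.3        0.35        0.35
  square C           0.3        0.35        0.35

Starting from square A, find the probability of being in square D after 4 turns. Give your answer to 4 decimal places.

Propagate the distribution vector 4 turns from square A.
After 0 turns: (0.0000, 1.0000, 0.0000)
After 1 turn: (0.3000, 0.3500, 0.3500)
After 2 turns: (0.2850, 0.3950, 0.3200)
After 3 turns: (0.2858, 0.3928, 0.3215)
After 4 turns: (0.2857, 0.3929, 0.3214)
P(in square D after 4 turns) = 0.2857

0.2857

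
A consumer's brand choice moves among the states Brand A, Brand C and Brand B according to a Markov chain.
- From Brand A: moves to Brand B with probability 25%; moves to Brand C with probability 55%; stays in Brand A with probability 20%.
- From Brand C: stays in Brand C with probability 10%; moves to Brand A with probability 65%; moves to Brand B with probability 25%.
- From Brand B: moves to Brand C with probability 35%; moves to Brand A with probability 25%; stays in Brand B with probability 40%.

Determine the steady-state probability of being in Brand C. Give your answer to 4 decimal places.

0.3387

Let the stationary distribution be π with π = πP and π_1 + π_2 + π_3 = 1.
π_1 = 0.2·π_1 + 0.65·π_2 + 0.25·π_3
π_2 = 0.55·π_1 + 0.1·π_2 + 0.35·π_3
Solving with the normalization constraint gives π = (0.3671, 0.3387, 0.2941).
So the stationary probability of Brand C is 0.3387.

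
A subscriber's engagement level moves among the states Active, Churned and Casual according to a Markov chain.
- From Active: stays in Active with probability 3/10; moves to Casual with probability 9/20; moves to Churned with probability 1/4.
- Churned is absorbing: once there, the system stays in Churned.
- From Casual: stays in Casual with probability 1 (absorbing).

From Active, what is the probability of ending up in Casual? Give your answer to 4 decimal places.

Let h(s) be the probability of absorption at Casual starting from transient state s. Then h(Casual) = 1 and h(Churned) = 0. By first-step analysis:
h(Active) = 0.3·h(Active) + 0.25·0 + 0.45·1
Solving: h(Active) = 0.6429.
Starting from Active, the probability is 0.6429.

0.6429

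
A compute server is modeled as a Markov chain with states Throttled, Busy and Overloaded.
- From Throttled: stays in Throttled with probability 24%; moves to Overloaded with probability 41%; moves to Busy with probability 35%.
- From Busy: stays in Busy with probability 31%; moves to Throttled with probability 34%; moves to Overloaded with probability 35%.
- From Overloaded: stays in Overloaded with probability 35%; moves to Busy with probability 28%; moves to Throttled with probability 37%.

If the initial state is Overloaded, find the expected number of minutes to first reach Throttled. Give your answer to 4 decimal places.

Let t(s) be the expected number of minutes to first reach Throttled from state s, with t(Throttled) = 0. Conditioning on the first minute:
t(Busy) = 1 + 0.31·t(Busy) + 0.35·t(Overloaded)
t(Overloaded) = 1 + 0.28·t(Busy) + 0.35·t(Overloaded)
Solving: t(Busy) = 2.8531, t(Overloaded) = 2.7675.
Expected minutes from Overloaded to Throttled: 2.7675.

2.7675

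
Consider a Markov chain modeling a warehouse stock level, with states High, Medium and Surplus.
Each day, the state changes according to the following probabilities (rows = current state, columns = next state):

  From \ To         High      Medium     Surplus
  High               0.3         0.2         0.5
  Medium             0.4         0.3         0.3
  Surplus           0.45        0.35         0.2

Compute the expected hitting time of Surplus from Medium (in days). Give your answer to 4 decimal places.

2.6829

Let t(s) be the expected number of days to first reach Surplus from state s, with t(Surplus) = 0. Conditioning on the first day:
t(High) = 1 + 0.3·t(High) + 0.2·t(Medium)
t(Medium) = 1 + 0.4·t(High) + 0.3·t(Medium)
Solving: t(High) = 2.1951, t(Medium) = 2.6829.
Expected days from Medium to Surplus: 2.6829.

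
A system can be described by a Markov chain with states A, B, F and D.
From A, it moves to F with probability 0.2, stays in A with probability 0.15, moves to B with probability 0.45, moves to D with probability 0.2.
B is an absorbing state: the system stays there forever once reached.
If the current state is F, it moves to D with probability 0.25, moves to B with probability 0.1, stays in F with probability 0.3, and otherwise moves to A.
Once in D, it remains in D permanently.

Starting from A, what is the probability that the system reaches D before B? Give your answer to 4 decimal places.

0.3619

Let h(s) be the probability of absorption at D starting from transient state s. Then h(D) = 1 and h(B) = 0. By first-step analysis:
h(A) = 0.15·h(A) + 0.45·0 + 0.2·h(F) + 0.2·1
h(F) = 0.35·h(A) + 0.1·0 + 0.3·h(F) + 0.25·1
Solving: h(A) = 0.3619, h(F) = 0.5381.
Starting from A, the probability is 0.3619.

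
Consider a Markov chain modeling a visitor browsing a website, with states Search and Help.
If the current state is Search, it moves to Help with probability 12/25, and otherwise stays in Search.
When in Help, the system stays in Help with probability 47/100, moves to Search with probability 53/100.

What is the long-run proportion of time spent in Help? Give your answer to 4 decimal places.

0.4752

Let the stationary distribution be π with π = πP and π_1 + π_2 = 1.
π_1 = 0.52·π_1 + 0.53·π_2
Solving with the normalization constraint gives π = (0.5248, 0.4752).
So the stationary probability of Help is 0.4752.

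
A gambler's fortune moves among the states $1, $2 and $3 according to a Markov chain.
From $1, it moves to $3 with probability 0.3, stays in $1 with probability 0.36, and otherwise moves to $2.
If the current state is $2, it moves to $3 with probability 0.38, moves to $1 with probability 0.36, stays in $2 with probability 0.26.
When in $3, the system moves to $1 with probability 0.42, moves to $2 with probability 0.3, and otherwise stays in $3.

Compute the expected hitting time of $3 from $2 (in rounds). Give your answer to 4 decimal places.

Let t(s) be the expected number of rounds to first reach $3 from state s, with t($3) = 0. Conditioning on the first round:
t($1) = 1 + 0.36·t($1) + 0.34·t($2)
t($2) = 1 + 0.36·t($1) + 0.26·t($2)
Solving: t($1) = 3.0752, t($2) = 2.8474.
Expected rounds from $2 to $3: 2.8474.

2.8474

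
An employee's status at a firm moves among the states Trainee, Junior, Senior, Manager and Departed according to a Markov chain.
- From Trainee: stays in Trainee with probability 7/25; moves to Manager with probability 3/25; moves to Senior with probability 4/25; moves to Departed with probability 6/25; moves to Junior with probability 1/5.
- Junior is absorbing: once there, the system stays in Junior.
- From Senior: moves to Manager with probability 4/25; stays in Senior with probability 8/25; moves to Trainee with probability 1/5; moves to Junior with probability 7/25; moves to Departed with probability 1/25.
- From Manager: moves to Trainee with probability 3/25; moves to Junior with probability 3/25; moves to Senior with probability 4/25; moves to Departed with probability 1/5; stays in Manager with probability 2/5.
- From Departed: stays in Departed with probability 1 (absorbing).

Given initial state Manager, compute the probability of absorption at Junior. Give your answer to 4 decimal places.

Let h(s) be the probability of absorption at Junior starting from transient state s. Then h(Junior) = 1 and h(Departed) = 0. By first-step analysis:
h(Trainee) = 0.28·h(Trainee) + 0.2·1 + 0.16·h(Senior) + 0.12·h(Manager) + 0.24·0
h(Senior) = 0.2·h(Trainee) + 0.28·1 + 0.32·h(Senior) + 0.16·h(Manager) + 0.04·0
h(Manager) = 0.12·h(Trainee) + 0.12·1 + 0.16·h(Senior) + 0.4·h(Manager) + 0.2·0
Solving: h(Trainee) = 0.5079, h(Senior) = 0.6744, h(Manager) = 0.4814.
Starting from Manager, the probability is 0.4814.

0.4814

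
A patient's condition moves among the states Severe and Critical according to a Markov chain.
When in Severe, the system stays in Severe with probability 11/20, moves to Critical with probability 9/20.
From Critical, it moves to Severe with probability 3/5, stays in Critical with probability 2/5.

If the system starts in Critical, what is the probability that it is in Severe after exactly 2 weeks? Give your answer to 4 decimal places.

Sum over the intermediate state after 1 week:
P = P(Critical→Severe)·P(Severe→Severe) + P(Critical→Critical)·P(Critical→Severe)
  = 0.6×0.55 + 0.4×0.6
  = 0.3300 + 0.2400 = 0.5700

0.5700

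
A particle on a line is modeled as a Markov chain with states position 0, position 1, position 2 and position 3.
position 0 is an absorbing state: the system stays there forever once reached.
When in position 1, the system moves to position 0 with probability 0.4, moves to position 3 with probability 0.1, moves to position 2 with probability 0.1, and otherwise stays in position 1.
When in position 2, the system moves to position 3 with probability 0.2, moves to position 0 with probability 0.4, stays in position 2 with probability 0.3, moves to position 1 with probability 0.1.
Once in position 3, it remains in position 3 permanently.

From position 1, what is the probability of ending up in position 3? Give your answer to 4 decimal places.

Let h(s) be the probability of absorption at position 3 starting from transient state s. Then h(position 3) = 1 and h(position 0) = 0. By first-step analysis:
h(position 1) = 0.4·0 + 0.4·h(position 1) + 0.1·h(position 2) + 0.1·1
h(position 2) = 0.4·0 + 0.1·h(position 1) + 0.3·h(position 2) + 0.2·1
Solving: h(position 1) = 0.2195, h(position 2) = 0.3171.
Starting from position 1, the probability is 0.2195.

0.2195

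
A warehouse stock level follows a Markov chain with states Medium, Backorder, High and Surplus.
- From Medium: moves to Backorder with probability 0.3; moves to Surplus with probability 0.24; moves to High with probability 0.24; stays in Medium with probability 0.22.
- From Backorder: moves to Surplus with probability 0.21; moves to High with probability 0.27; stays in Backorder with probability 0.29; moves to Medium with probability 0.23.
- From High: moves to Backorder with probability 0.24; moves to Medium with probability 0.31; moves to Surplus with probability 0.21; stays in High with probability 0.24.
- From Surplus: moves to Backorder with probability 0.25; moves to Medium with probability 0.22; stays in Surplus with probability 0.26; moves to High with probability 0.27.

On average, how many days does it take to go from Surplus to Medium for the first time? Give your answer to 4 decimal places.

Let t(s) be the expected number of days to first reach Medium from state s, with t(Medium) = 0. Conditioning on the first day:
t(Backorder) = 1 + 0.29·t(Backorder) + 0.27·t(High) + 0.21·t(Surplus)
t(High) = 1 + 0.24·t(Backorder) + 0.24·t(High) + 0.21·t(Surplus)
t(Surplus) = 1 + 0.25·t(Backorder) + 0.27·t(High) + 0.26·t(Surplus)
Solving: t(Backorder) = 4.0199, t(High) = 3.7077, t(Surplus) = 4.0622.
Expected days from Surplus to Medium: 4.0622.

4.0622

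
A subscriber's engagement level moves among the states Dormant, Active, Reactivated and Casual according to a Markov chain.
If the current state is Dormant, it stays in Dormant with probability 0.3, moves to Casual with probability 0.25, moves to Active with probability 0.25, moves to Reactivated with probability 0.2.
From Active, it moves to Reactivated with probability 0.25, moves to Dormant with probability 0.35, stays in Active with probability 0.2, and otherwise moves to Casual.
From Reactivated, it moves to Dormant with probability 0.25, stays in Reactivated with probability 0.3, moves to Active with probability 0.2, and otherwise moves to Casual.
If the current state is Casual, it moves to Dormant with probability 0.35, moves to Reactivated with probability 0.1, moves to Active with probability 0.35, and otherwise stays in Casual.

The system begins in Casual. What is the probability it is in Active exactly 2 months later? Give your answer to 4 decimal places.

0.2475

Propagate the distribution vector 2 months from Casual.
After 0 months: (0.0000, 0.0000, 0.0000, 1.0000)
After 1 month: (0.3500, 0.3500, 0.1000, 0.2000)
After 2 months: (0.3225, 0.2475, 0.2075, 0.2225)
P(in Active after 2 months) = 0.2475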